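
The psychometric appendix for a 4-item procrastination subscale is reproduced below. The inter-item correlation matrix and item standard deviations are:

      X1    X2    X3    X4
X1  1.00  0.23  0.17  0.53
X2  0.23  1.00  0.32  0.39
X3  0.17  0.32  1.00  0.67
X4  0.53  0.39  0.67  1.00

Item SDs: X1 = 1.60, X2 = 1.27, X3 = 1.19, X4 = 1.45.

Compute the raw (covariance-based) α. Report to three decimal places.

Σσ²ᵢ = 1.60² + 1.27² + 1.19² + 1.45² = 7.6915
Covariances σ_ij = r_ij · s_i · s_j:
  σ(X1,X2) = 0.23 × 1.60 × 1.27 = 0.4674
  σ(X1,X3) = 0.17 × 1.60 × 1.19 = 0.3237
  σ(X1,X4) = 0.53 × 1.60 × 1.45 = 1.2296
  σ(X2,X3) = 0.32 × 1.27 × 1.19 = 0.4836
  σ(X2,X4) = 0.39 × 1.27 × 1.45 = 0.7182
  σ(X3,X4) = 0.67 × 1.19 × 1.45 = 1.1561
σ²_T = Σσ²ᵢ + 2·Σσ_ij = 7.6915 + 2 × 4.3786 = 16.4487
α = (4/3)·(1 − 7.6915/16.4487) = 0.710

α = 0.710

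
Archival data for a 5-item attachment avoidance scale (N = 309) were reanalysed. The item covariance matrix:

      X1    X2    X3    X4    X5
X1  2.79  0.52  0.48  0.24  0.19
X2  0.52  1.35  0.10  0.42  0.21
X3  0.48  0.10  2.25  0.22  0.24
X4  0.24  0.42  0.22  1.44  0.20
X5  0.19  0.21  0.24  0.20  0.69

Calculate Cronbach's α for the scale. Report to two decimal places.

Cronbach's α = 0.50

sum of item variances = 2.79 + 1.35 + 2.25 + 1.44 + 0.69 = 8.52
Sum of off-diagonal covariances = 2.82
Var(T) = 8.52 + 2 × 2.82 = 14.16
α = (k/(k−1))·(1 − sum of item variances/Var(T)) = (5/4)·(1 − 8.52/14.16) = 0.50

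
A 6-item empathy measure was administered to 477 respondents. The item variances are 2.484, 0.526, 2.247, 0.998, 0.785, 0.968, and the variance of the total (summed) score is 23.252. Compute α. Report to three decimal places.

α = 0.787

sum of item variances = 2.484 + 0.526 + 2.247 + 0.998 + 0.785 + 0.968 = 8.008
α = (k/(k−1))·(1 − sum of item variances/Var(T)) = (6/5)·(1 − 8.008/23.252) = 0.787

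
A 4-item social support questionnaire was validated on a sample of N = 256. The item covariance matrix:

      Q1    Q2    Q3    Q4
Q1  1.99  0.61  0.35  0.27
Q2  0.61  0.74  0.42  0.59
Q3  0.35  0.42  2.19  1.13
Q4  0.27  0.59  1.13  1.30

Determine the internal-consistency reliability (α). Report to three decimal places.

Σσᵢ² = 1.99 + 0.74 + 2.19 + 1.30 = 6.22
Σ_{i<j} σ_ij = 3.37
total variance = 6.22 + 2 × 3.37 = 12.96
α = (k/(k−1))·(1 − Σσᵢ²/total variance) = (4/3)·(1 − 6.22/12.96) = 0.693

α = 0.693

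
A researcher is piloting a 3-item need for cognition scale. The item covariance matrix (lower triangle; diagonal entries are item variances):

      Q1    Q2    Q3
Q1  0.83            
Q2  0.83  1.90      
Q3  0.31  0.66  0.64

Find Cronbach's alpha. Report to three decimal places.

Cronbach's alpha = 0.775

Σσᵢ² = 0.83 + 1.90 + 0.64 = 3.37
Sum of the distinct covariances = 1.80
total variance = 3.37 + 2 × 1.80 = 6.97
α = (k/(k−1))·(1 − Σσᵢ²/total variance) = (3/2)·(1 − 3.37/6.97) = 0.775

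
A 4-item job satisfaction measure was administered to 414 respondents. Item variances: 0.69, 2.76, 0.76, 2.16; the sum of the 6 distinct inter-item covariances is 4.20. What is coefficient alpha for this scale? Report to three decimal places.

α = 0.758

ΣVar(i) = 0.69 + 2.76 + 0.76 + 2.16 = 6.37
Sum of distinct covariances = 4.20
total variance = ΣVar(i) + 2·Σcov = 6.37 + 2 × 4.20 = 14.77
α = (4/3)·(1 − 6.37/14.77) = 0.758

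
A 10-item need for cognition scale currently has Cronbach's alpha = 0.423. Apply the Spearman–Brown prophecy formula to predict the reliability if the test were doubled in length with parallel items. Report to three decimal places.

Length factor m = 2
α' = m·α / (1 + (m−1)·α)
   = 2 × 0.423 / (1 + (2 − 1) × 0.423)
   = 0.8460 / 1.4230 = 0.595

predicted reliability = 0.595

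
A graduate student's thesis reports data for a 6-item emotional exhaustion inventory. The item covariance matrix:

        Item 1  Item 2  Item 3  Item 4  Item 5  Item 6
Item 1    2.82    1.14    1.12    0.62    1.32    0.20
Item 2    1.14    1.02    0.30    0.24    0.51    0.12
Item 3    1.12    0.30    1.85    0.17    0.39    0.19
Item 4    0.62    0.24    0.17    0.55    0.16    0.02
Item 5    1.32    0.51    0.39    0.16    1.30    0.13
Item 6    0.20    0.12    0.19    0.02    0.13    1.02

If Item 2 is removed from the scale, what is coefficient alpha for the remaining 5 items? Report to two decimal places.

Remaining items: Item 1, Item 3, Item 4, Item 5, Item 6 (k = 5).
ΣVar(i) = 2.82 + 1.85 + 0.55 + 1.30 + 1.02 = 7.54
Var(T) = 7.54 + 2 × 4.32 = 16.18
α (item deleted) = (5/4)·(1 − 7.54/16.18) = 0.67

α = 0.67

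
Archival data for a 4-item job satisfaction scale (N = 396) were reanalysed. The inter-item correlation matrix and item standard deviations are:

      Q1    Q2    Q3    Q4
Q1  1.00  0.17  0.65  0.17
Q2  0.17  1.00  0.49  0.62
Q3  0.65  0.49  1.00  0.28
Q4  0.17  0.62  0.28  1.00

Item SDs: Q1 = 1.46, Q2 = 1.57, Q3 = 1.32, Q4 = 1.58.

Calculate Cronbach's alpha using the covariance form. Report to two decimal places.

Cronbach's alpha = 0.72

Σσ²ᵢ = 1.46² + 1.57² + 1.32² + 1.58² = 8.8353
Covariances σ_ij = r_ij · s_i · s_j:
  σ(Q1,Q2) = 0.17 × 1.46 × 1.57 = 0.3897
  σ(Q1,Q3) = 0.65 × 1.46 × 1.32 = 1.2527
  σ(Q1,Q4) = 0.17 × 1.46 × 1.58 = 0.3922
  σ(Q2,Q3) = 0.49 × 1.57 × 1.32 = 1.0155
  σ(Q2,Q4) = 0.62 × 1.57 × 1.58 = 1.5380
  σ(Q3,Q4) = 0.28 × 1.32 × 1.58 = 0.5840
σ²_T = Σσ²ᵢ + 2·Σσ_ij = 8.8353 + 2 × 5.1721 = 19.1795
α = (4/3)·(1 − 8.8353/19.1795) = 0.72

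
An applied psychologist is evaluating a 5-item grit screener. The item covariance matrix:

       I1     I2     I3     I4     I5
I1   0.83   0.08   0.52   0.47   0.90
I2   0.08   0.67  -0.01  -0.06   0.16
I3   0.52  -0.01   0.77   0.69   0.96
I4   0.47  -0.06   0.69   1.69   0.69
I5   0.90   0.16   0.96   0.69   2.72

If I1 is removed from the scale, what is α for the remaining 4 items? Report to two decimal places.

Remaining items: I2, I3, I4, I5 (k = 4).
sum of item variances = 0.67 + 0.77 + 1.69 + 2.72 = 5.85
total variance = 5.85 + 2 × 2.43 = 10.71
α (item deleted) = (4/3)·(1 − 5.85/10.71) = 0.61

α = 0.61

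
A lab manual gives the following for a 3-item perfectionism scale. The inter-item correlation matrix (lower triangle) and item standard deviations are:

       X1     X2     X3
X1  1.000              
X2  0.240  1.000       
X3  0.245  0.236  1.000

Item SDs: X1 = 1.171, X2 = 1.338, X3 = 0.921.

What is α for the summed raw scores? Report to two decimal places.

Σσ²ᵢ = 1.171² + 1.338² + 0.921² = 4.0097
Covariances σ_ij = r_ij · s_i · s_j:
  σ(X1,X2) = 0.240 × 1.171 × 1.338 = 0.3760
  σ(X1,X3) = 0.245 × 1.171 × 0.921 = 0.2642
  σ(X2,X3) = 0.236 × 1.338 × 0.921 = 0.2908
σ²_T = Σσ²ᵢ + 2·Σσ_ij = 4.0097 + 2 × 0.9310 = 5.8717
α = (3/2)·(1 − 4.0097/5.8717) = 0.48

α = 0.48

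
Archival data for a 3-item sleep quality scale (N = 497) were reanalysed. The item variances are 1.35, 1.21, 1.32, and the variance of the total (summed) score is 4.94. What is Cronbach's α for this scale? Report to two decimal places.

Cronbach's α = 0.32

ΣVar(i) = 1.35 + 1.21 + 1.32 = 3.88
α = (k/(k−1))·(1 − ΣVar(i)/total variance) = (3/2)·(1 − 3.88/4.94) = 0.32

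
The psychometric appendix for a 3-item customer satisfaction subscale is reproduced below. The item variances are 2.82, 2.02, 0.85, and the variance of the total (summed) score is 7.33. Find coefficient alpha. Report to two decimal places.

Σσ²ᵢ = 2.82 + 2.02 + 0.85 = 5.69
α = (k/(k−1))·(1 − Σσ²ᵢ/total variance) = (3/2)·(1 − 5.69/7.33) = 0.34

coefficient alpha = 0.34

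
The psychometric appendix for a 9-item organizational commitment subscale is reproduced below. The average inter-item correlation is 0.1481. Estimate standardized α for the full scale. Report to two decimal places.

standardized α = 0.61

Standardized α = k·r̄ / (1 + (k−1)·r̄) = 9 × 0.1481 / (1 + 8 × 0.1481)
  = 1.3329 / 2.1848 = 0.61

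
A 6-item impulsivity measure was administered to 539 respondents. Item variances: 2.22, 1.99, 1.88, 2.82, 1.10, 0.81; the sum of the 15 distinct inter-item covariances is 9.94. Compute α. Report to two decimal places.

α = 0.78

ΣVar(i) = 2.22 + 1.99 + 1.88 + 2.82 + 1.10 + 0.81 = 10.82
Sum of distinct covariances = 9.94
Var(T) = ΣVar(i) + 2·Σcov = 10.82 + 2 × 9.94 = 30.70
α = (6/5)·(1 − 10.82/30.70) = 0.78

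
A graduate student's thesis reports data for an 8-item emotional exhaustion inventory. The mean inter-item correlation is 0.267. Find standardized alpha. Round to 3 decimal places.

standardized alpha = 0.745

Standardized α = k·r̄ / (1 + (k−1)·r̄) = 8 × 0.267 / (1 + 7 × 0.267)
  = 2.1360 / 2.8690 = 0.745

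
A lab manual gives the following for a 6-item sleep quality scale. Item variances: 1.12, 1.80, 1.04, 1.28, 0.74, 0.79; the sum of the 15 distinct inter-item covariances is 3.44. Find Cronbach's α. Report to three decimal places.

α = 0.605

Σσᵢ² = 1.12 + 1.80 + 1.04 + 1.28 + 0.74 + 0.79 = 6.77
Sum of distinct covariances = 3.44
Var(T) = Σσᵢ² + 2·Σcov = 6.77 + 2 × 3.44 = 13.65
α = (6/5)·(1 − 6.77/13.65) = 0.605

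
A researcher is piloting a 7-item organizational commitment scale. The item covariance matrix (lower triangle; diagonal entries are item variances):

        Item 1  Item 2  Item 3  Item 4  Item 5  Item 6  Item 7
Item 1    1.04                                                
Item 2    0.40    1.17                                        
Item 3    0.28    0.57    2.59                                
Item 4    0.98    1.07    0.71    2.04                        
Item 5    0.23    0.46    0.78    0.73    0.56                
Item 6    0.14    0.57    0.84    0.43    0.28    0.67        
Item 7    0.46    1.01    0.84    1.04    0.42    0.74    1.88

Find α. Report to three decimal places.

Σσᵢ² = 1.04 + 1.17 + 2.59 + 2.04 + 0.56 + 0.67 + 1.88 = 9.95
Sum of the distinct covariances = 12.98
σ²_total = 9.95 + 2 × 12.98 = 35.91
α = (k/(k−1))·(1 − Σσᵢ²/σ²_total) = (7/6)·(1 − 9.95/35.91) = 0.843

α = 0.843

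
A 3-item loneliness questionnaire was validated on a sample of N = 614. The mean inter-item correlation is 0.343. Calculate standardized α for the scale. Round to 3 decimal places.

Standardized α = k·r̄ / (1 + (k−1)·r̄) = 3 × 0.343 / (1 + 2 × 0.343)
  = 1.0290 / 1.6860 = 0.610

standardized α = 0.610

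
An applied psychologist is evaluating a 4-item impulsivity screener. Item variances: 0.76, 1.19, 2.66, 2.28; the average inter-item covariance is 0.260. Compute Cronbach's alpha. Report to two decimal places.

Σσᵢ² = 0.76 + 1.19 + 2.66 + 2.28 = 6.89
Sum of the 6 distinct covariances = 6 × 0.260 = 1.560
σ²_total = Σσᵢ² + 2·Σcov = 6.89 + 2 × 1.560 = 10.010
α = (4/3)·(1 − 6.89/10.010) = 0.42

Cronbach's alpha = 0.42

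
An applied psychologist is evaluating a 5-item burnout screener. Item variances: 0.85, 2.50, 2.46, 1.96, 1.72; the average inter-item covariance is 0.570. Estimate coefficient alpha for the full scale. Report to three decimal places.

ΣVar(i) = 0.85 + 2.50 + 2.46 + 1.96 + 1.72 = 9.49
Sum of the 10 distinct covariances = 10 × 0.570 = 5.700
Var(T) = ΣVar(i) + 2·Σcov = 9.49 + 2 × 5.700 = 20.890
α = (5/4)·(1 − 9.49/20.890) = 0.682

coefficient alpha = 0.682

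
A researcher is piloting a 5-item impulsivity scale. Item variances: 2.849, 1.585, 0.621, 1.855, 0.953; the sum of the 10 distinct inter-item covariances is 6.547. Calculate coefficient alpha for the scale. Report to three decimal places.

Σσᵢ² = 2.849 + 1.585 + 0.621 + 1.855 + 0.953 = 7.863
Sum of distinct covariances = 6.547
σ²_total = Σσᵢ² + 2·Σcov = 7.863 + 2 × 6.547 = 20.957
α = (5/4)·(1 − 7.863/20.957) = 0.781

α = 0.781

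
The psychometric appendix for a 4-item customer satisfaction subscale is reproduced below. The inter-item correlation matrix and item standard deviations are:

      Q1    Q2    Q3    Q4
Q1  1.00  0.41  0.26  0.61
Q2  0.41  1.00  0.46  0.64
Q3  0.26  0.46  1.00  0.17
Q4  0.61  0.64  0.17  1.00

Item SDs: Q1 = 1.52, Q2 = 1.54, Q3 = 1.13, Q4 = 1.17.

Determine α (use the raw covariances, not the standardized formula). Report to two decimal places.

α = 0.75

Σσ²ᵢ = 1.52² + 1.54² + 1.13² + 1.17² = 7.3278
Covariances σ_ij = r_ij · s_i · s_j:
  σ(Q1,Q2) = 0.41 × 1.52 × 1.54 = 0.9597
  σ(Q1,Q3) = 0.26 × 1.52 × 1.13 = 0.4466
  σ(Q1,Q4) = 0.61 × 1.52 × 1.17 = 1.0848
  σ(Q2,Q3) = 0.46 × 1.54 × 1.13 = 0.8005
  σ(Q2,Q4) = 0.64 × 1.54 × 1.17 = 1.1532
  σ(Q3,Q4) = 0.17 × 1.13 × 1.17 = 0.2248
σ²_T = Σσ²ᵢ + 2·Σσ_ij = 7.3278 + 2 × 4.6696 = 16.6670
α = (4/3)·(1 − 7.3278/16.6670) = 0.75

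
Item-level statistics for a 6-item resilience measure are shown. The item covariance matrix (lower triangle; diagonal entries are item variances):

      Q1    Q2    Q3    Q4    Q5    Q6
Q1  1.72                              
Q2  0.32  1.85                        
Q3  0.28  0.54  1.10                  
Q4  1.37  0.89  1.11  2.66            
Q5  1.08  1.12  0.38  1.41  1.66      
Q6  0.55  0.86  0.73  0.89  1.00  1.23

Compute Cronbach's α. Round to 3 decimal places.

sum of item variances = 1.72 + 1.85 + 1.10 + 2.66 + 1.66 + 1.23 = 10.22
Σ_{i<j} σ_ij = 12.53
Var(T) = 10.22 + 2 × 12.53 = 35.28
α = (k/(k−1))·(1 − sum of item variances/Var(T)) = (6/5)·(1 − 10.22/35.28) = 0.852

Cronbach's α = 0.852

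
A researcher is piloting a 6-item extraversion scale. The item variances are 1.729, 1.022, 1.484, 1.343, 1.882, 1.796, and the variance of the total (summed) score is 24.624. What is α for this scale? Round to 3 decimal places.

ΣVar(i) = 1.729 + 1.022 + 1.484 + 1.343 + 1.882 + 1.796 = 9.256
α = (k/(k−1))·(1 − ΣVar(i)/Var(T)) = (6/5)·(1 − 9.256/24.624) = 0.749

α = 0.749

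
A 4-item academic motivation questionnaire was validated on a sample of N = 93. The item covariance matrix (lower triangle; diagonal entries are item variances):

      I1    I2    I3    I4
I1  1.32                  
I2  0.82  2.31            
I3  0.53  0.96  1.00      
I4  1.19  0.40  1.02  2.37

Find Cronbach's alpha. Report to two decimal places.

Σσᵢ² = 1.32 + 2.31 + 1.00 + 2.37 = 7.00
Σ_{i<j} σ_ij = 4.92
σ²_T = 7.00 + 2 × 4.92 = 16.84
α = (k/(k−1))·(1 − Σσᵢ²/σ²_T) = (4/3)·(1 − 7.00/16.84) = 0.78

Cronbach's alpha = 0.78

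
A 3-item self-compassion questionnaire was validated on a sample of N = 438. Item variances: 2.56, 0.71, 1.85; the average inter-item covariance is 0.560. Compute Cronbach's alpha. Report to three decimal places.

Cronbach's alpha = 0.594

Σσᵢ² = 2.56 + 0.71 + 1.85 = 5.12
Sum of the 3 distinct covariances = 3 × 0.560 = 1.680
Var(T) = Σσᵢ² + 2·Σcov = 5.12 + 2 × 1.680 = 8.480
α = (3/2)·(1 − 5.12/8.480) = 0.594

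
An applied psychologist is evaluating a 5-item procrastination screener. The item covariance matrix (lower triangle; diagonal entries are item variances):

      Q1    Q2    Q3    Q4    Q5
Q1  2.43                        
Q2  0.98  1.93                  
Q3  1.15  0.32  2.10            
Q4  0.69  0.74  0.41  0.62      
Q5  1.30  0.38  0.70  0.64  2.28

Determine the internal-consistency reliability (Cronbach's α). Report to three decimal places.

α = 0.762

ΣVar(i) = 2.43 + 1.93 + 2.10 + 0.62 + 2.28 = 9.36
Σ_{i<j} σ_ij = 7.31
Var(T) = 9.36 + 2 × 7.31 = 23.98
α = (k/(k−1))·(1 − ΣVar(i)/Var(T)) = (5/4)·(1 − 9.36/23.98) = 0.762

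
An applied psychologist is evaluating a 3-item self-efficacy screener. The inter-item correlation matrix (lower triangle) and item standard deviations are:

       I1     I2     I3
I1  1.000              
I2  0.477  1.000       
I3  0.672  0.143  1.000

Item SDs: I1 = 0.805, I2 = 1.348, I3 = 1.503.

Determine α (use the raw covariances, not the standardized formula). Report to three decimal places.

Σσ²ᵢ = 0.805² + 1.348² + 1.503² = 4.7241
Covariances σ_ij = r_ij · s_i · s_j:
  σ(I1,I2) = 0.477 × 0.805 × 1.348 = 0.5176
  σ(I1,I3) = 0.672 × 0.805 × 1.503 = 0.8131
  σ(I2,I3) = 0.143 × 1.348 × 1.503 = 0.2897
σ²_T = Σσ²ᵢ + 2·Σσ_ij = 4.7241 + 2 × 1.6204 = 7.9649
α = (3/2)·(1 − 4.7241/7.9649) = 0.610

α = 0.610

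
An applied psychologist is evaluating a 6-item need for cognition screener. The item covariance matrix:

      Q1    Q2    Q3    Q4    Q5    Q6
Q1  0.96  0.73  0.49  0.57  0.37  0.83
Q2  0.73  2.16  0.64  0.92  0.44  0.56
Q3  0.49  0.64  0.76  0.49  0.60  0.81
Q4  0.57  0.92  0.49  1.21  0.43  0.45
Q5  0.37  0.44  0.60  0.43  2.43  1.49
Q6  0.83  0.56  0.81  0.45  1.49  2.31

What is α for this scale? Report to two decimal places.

sum of item variances = 0.96 + 2.16 + 0.76 + 1.21 + 2.43 + 2.31 = 9.83
Sum of the distinct covariances = 9.82
Var(T) = 9.83 + 2 × 9.82 = 29.47
α = (k/(k−1))·(1 − sum of item variances/Var(T)) = (6/5)·(1 − 9.83/29.47) = 0.80

α = 0.80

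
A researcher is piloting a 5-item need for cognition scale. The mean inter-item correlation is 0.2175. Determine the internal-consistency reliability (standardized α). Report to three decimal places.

α = 0.582

Standardized α = k·r̄ / (1 + (k−1)·r̄) = 5 × 0.2175 / (1 + 4 × 0.2175)
  = 1.0875 / 1.8700 = 0.582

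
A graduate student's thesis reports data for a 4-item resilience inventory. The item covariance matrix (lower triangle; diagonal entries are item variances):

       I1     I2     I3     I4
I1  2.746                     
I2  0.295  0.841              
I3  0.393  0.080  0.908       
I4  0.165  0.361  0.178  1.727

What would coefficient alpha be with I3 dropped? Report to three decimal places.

α = 0.354

Remaining items: I1, I2, I4 (k = 3).
Σσᵢ² = 2.746 + 0.841 + 1.727 = 5.314
σ²_total = 5.314 + 2 × 0.821 = 6.956
α (item deleted) = (3/2)·(1 − 5.314/6.956) = 0.354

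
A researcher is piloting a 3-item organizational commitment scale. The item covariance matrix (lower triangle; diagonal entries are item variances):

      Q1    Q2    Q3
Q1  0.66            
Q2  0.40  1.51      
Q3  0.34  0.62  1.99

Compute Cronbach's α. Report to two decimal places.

Σσᵢ² = 0.66 + 1.51 + 1.99 = 4.16
Σ_{i<j} σ_ij = 1.36
Var(T) = 4.16 + 2 × 1.36 = 6.88
α = (k/(k−1))·(1 − Σσᵢ²/Var(T)) = (3/2)·(1 − 4.16/6.88) = 0.59

α = 0.59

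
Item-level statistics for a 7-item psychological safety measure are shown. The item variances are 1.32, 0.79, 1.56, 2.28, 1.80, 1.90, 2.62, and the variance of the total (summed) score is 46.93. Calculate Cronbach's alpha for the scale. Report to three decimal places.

Cronbach's alpha = 0.862

ΣVar(i) = 1.32 + 0.79 + 1.56 + 2.28 + 1.80 + 1.90 + 2.62 = 12.27
α = (k/(k−1))·(1 − ΣVar(i)/Var(T)) = (7/6)·(1 − 12.27/46.93) = 0.862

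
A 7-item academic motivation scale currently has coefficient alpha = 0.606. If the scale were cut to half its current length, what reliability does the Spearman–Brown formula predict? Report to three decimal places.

Length factor m = 1/2
α' = m·α / (1 − (1−m)·α)
   = 1/2 × 0.606 / (1 − (1 − 1/2) × 0.606)
   = 0.3030 / 0.6970 = 0.435

predicted reliability = 0.435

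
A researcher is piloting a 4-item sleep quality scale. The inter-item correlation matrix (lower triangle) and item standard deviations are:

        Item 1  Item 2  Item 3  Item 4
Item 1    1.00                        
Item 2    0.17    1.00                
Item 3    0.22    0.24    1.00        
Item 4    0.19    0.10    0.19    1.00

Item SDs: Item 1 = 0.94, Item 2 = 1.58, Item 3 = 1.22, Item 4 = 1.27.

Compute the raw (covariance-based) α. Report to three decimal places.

α = 0.457

Σσ²ᵢ = 0.94² + 1.58² + 1.22² + 1.27² = 6.4813
Covariances σ_ij = r_ij · s_i · s_j:
  σ(Item 1,Item 2) = 0.17 × 0.94 × 1.58 = 0.2525
  σ(Item 1,Item 3) = 0.22 × 0.94 × 1.22 = 0.2523
  σ(Item 1,Item 4) = 0.19 × 0.94 × 1.27 = 0.2268
  σ(Item 2,Item 3) = 0.24 × 1.58 × 1.22 = 0.4626
  σ(Item 2,Item 4) = 0.10 × 1.58 × 1.27 = 0.2007
  σ(Item 3,Item 4) = 0.19 × 1.22 × 1.27 = 0.2944
σ²_T = Σσ²ᵢ + 2·Σσ_ij = 6.4813 + 2 × 1.6893 = 9.8599
α = (4/3)·(1 − 6.4813/9.8599) = 0.457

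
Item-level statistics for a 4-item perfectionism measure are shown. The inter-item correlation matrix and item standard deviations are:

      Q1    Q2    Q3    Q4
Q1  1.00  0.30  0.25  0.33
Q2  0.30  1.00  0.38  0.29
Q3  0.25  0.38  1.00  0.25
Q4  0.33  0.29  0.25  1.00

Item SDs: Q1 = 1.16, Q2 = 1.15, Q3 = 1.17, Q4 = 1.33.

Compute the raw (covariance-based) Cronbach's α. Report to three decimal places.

Σσ²ᵢ = 1.16² + 1.15² + 1.17² + 1.33² = 5.8059
Covariances σ_ij = r_ij · s_i · s_j:
  σ(Q1,Q2) = 0.30 × 1.16 × 1.15 = 0.4002
  σ(Q1,Q3) = 0.25 × 1.16 × 1.17 = 0.3393
  σ(Q1,Q4) = 0.33 × 1.16 × 1.33 = 0.5091
  σ(Q2,Q3) = 0.38 × 1.15 × 1.17 = 0.5113
  σ(Q2,Q4) = 0.29 × 1.15 × 1.33 = 0.4436
  σ(Q3,Q4) = 0.25 × 1.17 × 1.33 = 0.3890
σ²_T = Σσ²ᵢ + 2·Σσ_ij = 5.8059 + 2 × 2.5925 = 10.9909
α = (4/3)·(1 − 5.8059/10.9909) = 0.629

Cronbach's α = 0.629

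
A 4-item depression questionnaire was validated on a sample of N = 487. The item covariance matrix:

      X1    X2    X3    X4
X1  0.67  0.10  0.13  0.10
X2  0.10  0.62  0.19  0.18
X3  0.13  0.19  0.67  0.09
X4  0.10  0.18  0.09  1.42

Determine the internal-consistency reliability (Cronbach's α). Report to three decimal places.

Cronbach's α = 0.425

sum of item variances = 0.67 + 0.62 + 0.67 + 1.42 = 3.38
Sum of off-diagonal covariances = 0.79
σ²_total = 3.38 + 2 × 0.79 = 4.96
α = (k/(k−1))·(1 − sum of item variances/σ²_total) = (4/3)·(1 − 3.38/4.96) = 0.425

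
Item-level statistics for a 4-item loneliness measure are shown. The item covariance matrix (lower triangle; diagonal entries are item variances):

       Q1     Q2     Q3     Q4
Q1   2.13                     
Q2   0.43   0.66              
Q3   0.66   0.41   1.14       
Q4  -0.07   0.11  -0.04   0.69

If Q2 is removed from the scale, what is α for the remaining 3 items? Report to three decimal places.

Remaining items: Q1, Q3, Q4 (k = 3).
Σσᵢ² = 2.13 + 1.14 + 0.69 = 3.96
σ²_total = 3.96 + 2 × 0.55 = 5.06
α (item deleted) = (3/2)·(1 − 3.96/5.06) = 0.326

α = 0.326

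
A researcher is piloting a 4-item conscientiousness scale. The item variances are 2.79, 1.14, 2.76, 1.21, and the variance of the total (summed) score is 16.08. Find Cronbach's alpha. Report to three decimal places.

sum of item variances = 2.79 + 1.14 + 2.76 + 1.21 = 7.90
α = (k/(k−1))·(1 − sum of item variances/Var(T)) = (4/3)·(1 − 7.90/16.08) = 0.678

α = 0.678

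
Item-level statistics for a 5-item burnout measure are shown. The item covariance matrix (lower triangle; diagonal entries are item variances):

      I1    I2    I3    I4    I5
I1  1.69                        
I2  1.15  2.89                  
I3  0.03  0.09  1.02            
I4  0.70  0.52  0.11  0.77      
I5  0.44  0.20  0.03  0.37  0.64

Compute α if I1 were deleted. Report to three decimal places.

Remaining items: I2, I3, I4, I5 (k = 4).
sum of item variances = 2.89 + 1.02 + 0.77 + 0.64 = 5.32
total variance = 5.32 + 2 × 1.32 = 7.96
α (item deleted) = (4/3)·(1 − 5.32/7.96) = 0.442

α = 0.442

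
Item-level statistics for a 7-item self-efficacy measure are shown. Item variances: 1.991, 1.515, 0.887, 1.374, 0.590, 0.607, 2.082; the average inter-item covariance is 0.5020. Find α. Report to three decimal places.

Σσ²ᵢ = 1.991 + 1.515 + 0.887 + 1.374 + 0.590 + 0.607 + 2.082 = 9.046
Sum of the 21 distinct covariances = 21 × 0.5020 = 10.5420
Var(T) = Σσ²ᵢ + 2·Σcov = 9.046 + 2 × 10.5420 = 30.1300
α = (7/6)·(1 − 9.046/30.1300) = 0.816

α = 0.816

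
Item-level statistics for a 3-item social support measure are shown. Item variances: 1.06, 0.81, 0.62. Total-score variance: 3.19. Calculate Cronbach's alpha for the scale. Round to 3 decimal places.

α = 0.329

Σσᵢ² = 1.06 + 0.81 + 0.62 = 2.49
α = (k/(k−1))·(1 − Σσᵢ²/σ²_total) = (3/2)·(1 − 2.49/3.19) = 0.329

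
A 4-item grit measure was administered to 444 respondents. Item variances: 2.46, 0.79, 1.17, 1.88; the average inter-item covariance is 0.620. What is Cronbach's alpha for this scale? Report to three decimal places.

Cronbach's alpha = 0.722

Σσ²ᵢ = 2.46 + 0.79 + 1.17 + 1.88 = 6.30
Sum of the 6 distinct covariances = 6 × 0.620 = 3.720
σ²_total = Σσ²ᵢ + 2·Σcov = 6.30 + 2 × 3.720 = 13.740
α = (4/3)·(1 − 6.30/13.740) = 0.722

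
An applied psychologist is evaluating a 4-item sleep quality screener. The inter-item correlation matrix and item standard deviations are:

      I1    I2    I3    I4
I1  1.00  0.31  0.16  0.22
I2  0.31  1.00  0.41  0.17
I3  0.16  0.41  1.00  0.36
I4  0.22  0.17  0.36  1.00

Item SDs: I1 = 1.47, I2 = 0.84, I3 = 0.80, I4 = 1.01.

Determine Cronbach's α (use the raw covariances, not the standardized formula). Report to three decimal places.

Cronbach's α = 0.554

Σσ²ᵢ = 1.47² + 0.84² + 0.80² + 1.01² = 4.5266
Covariances σ_ij = r_ij · s_i · s_j:
  σ(I1,I2) = 0.31 × 1.47 × 0.84 = 0.3828
  σ(I1,I3) = 0.16 × 1.47 × 0.80 = 0.1882
  σ(I1,I4) = 0.22 × 1.47 × 1.01 = 0.3266
  σ(I2,I3) = 0.41 × 0.84 × 0.80 = 0.2755
  σ(I2,I4) = 0.17 × 0.84 × 1.01 = 0.1442
  σ(I3,I4) = 0.36 × 0.80 × 1.01 = 0.2909
σ²_T = Σσ²ᵢ + 2·Σσ_ij = 4.5266 + 2 × 1.6082 = 7.7430
α = (4/3)·(1 − 4.5266/7.7430) = 0.554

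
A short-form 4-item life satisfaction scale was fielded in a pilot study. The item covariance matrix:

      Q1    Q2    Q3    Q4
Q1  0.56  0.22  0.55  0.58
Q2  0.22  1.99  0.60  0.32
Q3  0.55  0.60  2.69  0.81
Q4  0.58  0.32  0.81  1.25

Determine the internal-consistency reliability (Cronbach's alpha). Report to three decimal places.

sum of item variances = 0.56 + 1.99 + 2.69 + 1.25 = 6.49
Sum of the distinct covariances = 3.08
Var(T) = 6.49 + 2 × 3.08 = 12.65
α = (k/(k−1))·(1 − sum of item variances/Var(T)) = (4/3)·(1 − 6.49/12.65) = 0.649

α = 0.649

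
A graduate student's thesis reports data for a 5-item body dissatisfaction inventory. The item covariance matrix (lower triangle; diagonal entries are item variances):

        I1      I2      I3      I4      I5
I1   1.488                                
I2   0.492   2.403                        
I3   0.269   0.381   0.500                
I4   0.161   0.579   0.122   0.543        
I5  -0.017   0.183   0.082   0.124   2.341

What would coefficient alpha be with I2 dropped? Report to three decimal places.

Remaining items: I1, I3, I4, I5 (k = 4).
sum of item variances = 1.488 + 0.500 + 0.543 + 2.341 = 4.872
σ²_T = 4.872 + 2 × 0.741 = 6.354
α (item deleted) = (4/3)·(1 − 4.872/6.354) = 0.311

α = 0.311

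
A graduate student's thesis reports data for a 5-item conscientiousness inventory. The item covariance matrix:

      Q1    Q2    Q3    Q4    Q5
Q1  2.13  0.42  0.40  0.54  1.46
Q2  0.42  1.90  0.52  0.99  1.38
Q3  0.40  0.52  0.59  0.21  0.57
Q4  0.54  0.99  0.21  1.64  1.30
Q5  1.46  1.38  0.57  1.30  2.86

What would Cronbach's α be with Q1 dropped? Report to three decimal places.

Cronbach's α = 0.783

Remaining items: Q2, Q3, Q4, Q5 (k = 4).
sum of item variances = 1.90 + 0.59 + 1.64 + 2.86 = 6.99
σ²_total = 6.99 + 2 × 4.97 = 16.93
α (item deleted) = (4/3)·(1 − 6.99/16.93) = 0.783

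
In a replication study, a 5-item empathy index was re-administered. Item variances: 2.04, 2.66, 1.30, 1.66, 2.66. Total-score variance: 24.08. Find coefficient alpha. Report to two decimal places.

Σσᵢ² = 2.04 + 2.66 + 1.30 + 1.66 + 2.66 = 10.32
α = (k/(k−1))·(1 − Σσᵢ²/Var(T)) = (5/4)·(1 − 10.32/24.08) = 0.71

α = 0.71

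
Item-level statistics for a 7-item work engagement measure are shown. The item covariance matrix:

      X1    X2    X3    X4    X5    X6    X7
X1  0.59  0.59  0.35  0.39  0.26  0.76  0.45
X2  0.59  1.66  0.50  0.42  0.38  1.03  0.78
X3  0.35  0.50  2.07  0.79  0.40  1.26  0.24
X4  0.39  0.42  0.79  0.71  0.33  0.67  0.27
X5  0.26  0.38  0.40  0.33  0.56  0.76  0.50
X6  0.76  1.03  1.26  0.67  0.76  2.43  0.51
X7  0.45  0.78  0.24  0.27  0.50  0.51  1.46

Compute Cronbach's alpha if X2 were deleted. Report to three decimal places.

Cronbach's alpha = 0.804

Remaining items: X1, X3, X4, X5, X6, X7 (k = 6).
ΣVar(i) = 0.59 + 2.07 + 0.71 + 0.56 + 2.43 + 1.46 = 7.82
Var(T) = 7.82 + 2 × 7.94 = 23.70
α (item deleted) = (6/5)·(1 − 7.82/23.70) = 0.804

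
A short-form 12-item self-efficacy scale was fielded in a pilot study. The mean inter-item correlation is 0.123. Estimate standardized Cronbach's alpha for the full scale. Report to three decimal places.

Standardized α = k·r̄ / (1 + (k−1)·r̄) = 12 × 0.123 / (1 + 11 × 0.123)
  = 1.4760 / 2.3530 = 0.627

standardized Cronbach's alpha = 0.627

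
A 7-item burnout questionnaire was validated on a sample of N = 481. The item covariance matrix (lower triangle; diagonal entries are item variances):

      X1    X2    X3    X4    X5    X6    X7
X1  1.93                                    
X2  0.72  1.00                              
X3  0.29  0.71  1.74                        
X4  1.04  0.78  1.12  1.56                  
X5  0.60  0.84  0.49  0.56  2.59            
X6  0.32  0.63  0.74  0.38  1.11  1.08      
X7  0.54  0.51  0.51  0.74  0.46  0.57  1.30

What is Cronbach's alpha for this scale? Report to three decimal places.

ΣVar(i) = 1.93 + 1.00 + 1.74 + 1.56 + 2.59 + 1.08 + 1.30 = 11.20
Sum of the distinct covariances = 13.66
σ²_total = 11.20 + 2 × 13.66 = 38.52
α = (k/(k−1))·(1 − ΣVar(i)/σ²_total) = (7/6)·(1 − 11.20/38.52) = 0.827

α = 0.827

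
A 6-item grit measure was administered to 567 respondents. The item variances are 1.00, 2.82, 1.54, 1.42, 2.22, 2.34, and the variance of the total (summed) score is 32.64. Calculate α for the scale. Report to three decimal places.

α = 0.783

Σσ²ᵢ = 1.00 + 2.82 + 1.54 + 1.42 + 2.22 + 2.34 = 11.34
α = (k/(k−1))·(1 − Σσ²ᵢ/Var(T)) = (6/5)·(1 − 11.34/32.64) = 0.783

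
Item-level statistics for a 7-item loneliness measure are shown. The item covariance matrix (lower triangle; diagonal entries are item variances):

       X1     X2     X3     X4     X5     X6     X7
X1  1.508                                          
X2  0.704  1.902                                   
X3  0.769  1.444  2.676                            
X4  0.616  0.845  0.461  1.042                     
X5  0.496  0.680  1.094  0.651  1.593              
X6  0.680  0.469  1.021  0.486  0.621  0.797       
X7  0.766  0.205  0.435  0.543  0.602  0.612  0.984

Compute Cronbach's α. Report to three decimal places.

Σσᵢ² = 1.508 + 1.902 + 2.676 + 1.042 + 1.593 + 0.797 + 0.984 = 10.502
Sum of off-diagonal covariances = 14.200
σ²_T = 10.502 + 2 × 14.200 = 38.902
α = (k/(k−1))·(1 − Σσᵢ²/σ²_T) = (7/6)·(1 − 10.502/38.902) = 0.852

α = 0.852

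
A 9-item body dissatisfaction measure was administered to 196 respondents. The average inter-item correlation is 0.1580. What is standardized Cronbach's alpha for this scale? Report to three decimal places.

α = 0.628

Standardized α = k·r̄ / (1 + (k−1)·r̄) = 9 × 0.1580 / (1 + 8 × 0.1580)
  = 1.4220 / 2.2640 = 0.628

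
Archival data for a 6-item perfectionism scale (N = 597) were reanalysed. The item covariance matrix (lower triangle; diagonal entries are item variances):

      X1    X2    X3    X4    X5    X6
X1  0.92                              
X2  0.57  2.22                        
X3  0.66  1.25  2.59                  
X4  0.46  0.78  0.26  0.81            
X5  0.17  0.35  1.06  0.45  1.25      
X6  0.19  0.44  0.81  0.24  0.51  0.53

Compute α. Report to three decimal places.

Σσ²ᵢ = 0.92 + 2.22 + 2.59 + 0.81 + 1.25 + 0.53 = 8.32
Sum of off-diagonal covariances = 8.20
total variance = 8.32 + 2 × 8.20 = 24.72
α = (k/(k−1))·(1 − Σσ²ᵢ/total variance) = (6/5)·(1 − 8.32/24.72) = 0.796

α = 0.796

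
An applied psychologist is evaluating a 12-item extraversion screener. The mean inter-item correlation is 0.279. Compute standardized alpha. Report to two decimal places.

Standardized α = k·r̄ / (1 + (k−1)·r̄) = 12 × 0.279 / (1 + 11 × 0.279)
  = 3.3480 / 4.0690 = 0.82

α = 0.82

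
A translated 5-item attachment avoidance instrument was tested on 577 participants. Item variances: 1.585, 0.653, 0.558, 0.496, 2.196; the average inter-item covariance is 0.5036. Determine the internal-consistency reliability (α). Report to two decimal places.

α = 0.81

ΣVar(i) = 1.585 + 0.653 + 0.558 + 0.496 + 2.196 = 5.488
Sum of the 10 distinct covariances = 10 × 0.5036 = 5.0360
σ²_total = ΣVar(i) + 2·Σcov = 5.488 + 2 × 5.0360 = 15.5600
α = (5/4)·(1 − 5.488/15.5600) = 0.81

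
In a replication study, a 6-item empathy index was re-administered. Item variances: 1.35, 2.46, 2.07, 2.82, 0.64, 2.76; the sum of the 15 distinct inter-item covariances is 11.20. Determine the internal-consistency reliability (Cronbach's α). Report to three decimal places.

Cronbach's α = 0.779

ΣVar(i) = 1.35 + 2.46 + 2.07 + 2.82 + 0.64 + 2.76 = 12.10
Sum of distinct covariances = 11.20
total variance = ΣVar(i) + 2·Σcov = 12.10 + 2 × 11.20 = 34.50
α = (6/5)·(1 − 12.10/34.50) = 0.779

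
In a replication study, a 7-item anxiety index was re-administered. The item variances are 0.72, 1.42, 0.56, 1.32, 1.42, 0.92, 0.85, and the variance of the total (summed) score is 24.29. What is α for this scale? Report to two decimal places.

ΣVar(i) = 0.72 + 1.42 + 0.56 + 1.32 + 1.42 + 0.92 + 0.85 = 7.21
α = (k/(k−1))·(1 − ΣVar(i)/σ²_total) = (7/6)·(1 − 7.21/24.29) = 0.82

α = 0.82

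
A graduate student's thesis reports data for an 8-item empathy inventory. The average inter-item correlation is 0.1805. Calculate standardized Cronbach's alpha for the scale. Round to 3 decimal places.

standardized Cronbach's alpha = 0.638

Standardized α = k·r̄ / (1 + (k−1)·r̄) = 8 × 0.1805 / (1 + 7 × 0.1805)
  = 1.4440 / 2.2635 = 0.638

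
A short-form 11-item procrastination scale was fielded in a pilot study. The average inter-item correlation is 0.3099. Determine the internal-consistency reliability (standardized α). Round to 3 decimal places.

α = 0.832

Standardized α = k·r̄ / (1 + (k−1)·r̄) = 11 × 0.3099 / (1 + 10 × 0.3099)
  = 3.4089 / 4.0990 = 0.832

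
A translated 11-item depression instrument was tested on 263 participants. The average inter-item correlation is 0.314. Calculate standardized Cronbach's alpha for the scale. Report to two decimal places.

Standardized α = k·r̄ / (1 + (k−1)·r̄) = 11 × 0.314 / (1 + 10 × 0.314)
  = 3.4540 / 4.1400 = 0.83

α = 0.83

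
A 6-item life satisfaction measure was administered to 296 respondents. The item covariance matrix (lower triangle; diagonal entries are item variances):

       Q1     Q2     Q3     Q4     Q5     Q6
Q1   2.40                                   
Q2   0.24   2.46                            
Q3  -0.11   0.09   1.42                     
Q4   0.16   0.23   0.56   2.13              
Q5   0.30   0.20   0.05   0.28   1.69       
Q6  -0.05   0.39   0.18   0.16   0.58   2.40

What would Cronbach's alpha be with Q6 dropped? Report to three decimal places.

α = 0.355

Remaining items: Q1, Q2, Q3, Q4, Q5 (k = 5).
Σσ²ᵢ = 2.40 + 2.46 + 1.42 + 2.13 + 1.69 = 10.10
Var(T) = 10.10 + 2 × 2.00 = 14.10
α (item deleted) = (5/4)·(1 − 10.10/14.10) = 0.355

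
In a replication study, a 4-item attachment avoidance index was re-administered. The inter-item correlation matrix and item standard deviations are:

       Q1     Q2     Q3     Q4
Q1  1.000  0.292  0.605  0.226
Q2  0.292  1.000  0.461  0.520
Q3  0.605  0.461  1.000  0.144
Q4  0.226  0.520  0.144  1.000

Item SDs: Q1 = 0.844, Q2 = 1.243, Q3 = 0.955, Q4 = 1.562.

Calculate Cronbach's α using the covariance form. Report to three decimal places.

α = 0.674

Σσ²ᵢ = 0.844² + 1.243² + 0.955² + 1.562² = 5.6093
Covariances σ_ij = r_ij · s_i · s_j:
  σ(Q1,Q2) = 0.292 × 0.844 × 1.243 = 0.3063
  σ(Q1,Q3) = 0.605 × 0.844 × 0.955 = 0.4876
  σ(Q1,Q4) = 0.226 × 0.844 × 1.562 = 0.2979
  σ(Q2,Q3) = 0.461 × 1.243 × 0.955 = 0.5472
  σ(Q2,Q4) = 0.520 × 1.243 × 1.562 = 1.0096
  σ(Q3,Q4) = 0.144 × 0.955 × 1.562 = 0.2148
σ²_T = Σσ²ᵢ + 2·Σσ_ij = 5.6093 + 2 × 2.8634 = 11.3361
α = (4/3)·(1 − 5.6093/11.3361) = 0.674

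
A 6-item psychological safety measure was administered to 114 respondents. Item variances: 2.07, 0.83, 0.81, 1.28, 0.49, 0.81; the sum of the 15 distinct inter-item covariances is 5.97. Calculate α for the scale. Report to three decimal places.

α = 0.786

Σσᵢ² = 2.07 + 0.83 + 0.81 + 1.28 + 0.49 + 0.81 = 6.29
Sum of distinct covariances = 5.97
σ²_T = Σσᵢ² + 2·Σcov = 6.29 + 2 × 5.97 = 18.23
α = (6/5)·(1 − 6.29/18.23) = 0.786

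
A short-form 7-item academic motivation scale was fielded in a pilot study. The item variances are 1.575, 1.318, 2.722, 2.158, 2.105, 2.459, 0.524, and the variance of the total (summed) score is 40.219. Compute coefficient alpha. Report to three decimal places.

Σσᵢ² = 1.575 + 1.318 + 2.722 + 2.158 + 2.105 + 2.459 + 0.524 = 12.861
α = (k/(k−1))·(1 − Σσᵢ²/total variance) = (7/6)·(1 − 12.861/40.219) = 0.794

coefficient alpha = 0.794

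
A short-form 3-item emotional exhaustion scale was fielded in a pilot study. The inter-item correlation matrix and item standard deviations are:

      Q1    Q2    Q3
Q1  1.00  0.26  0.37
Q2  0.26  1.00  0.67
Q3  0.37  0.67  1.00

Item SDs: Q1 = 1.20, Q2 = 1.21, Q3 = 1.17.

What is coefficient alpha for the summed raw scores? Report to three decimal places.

coefficient alpha = 0.695

Σσ²ᵢ = 1.20² + 1.21² + 1.17² = 4.2730
Covariances σ_ij = r_ij · s_i · s_j:
  σ(Q1,Q2) = 0.26 × 1.20 × 1.21 = 0.3775
  σ(Q1,Q3) = 0.37 × 1.20 × 1.17 = 0.5195
  σ(Q2,Q3) = 0.67 × 1.21 × 1.17 = 0.9485
σ²_T = Σσ²ᵢ + 2·Σσ_ij = 4.2730 + 2 × 1.8455 = 7.9640
α = (3/2)·(1 − 4.2730/7.9640) = 0.695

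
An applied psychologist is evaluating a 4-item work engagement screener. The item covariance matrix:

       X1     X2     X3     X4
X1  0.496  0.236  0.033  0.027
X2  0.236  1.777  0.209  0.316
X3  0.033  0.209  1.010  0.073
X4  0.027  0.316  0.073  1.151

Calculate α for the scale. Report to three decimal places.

α = 0.383

Σσ²ᵢ = 0.496 + 1.777 + 1.010 + 1.151 = 4.434
Sum of the distinct covariances = 0.894
σ²_T = 4.434 + 2 × 0.894 = 6.222
α = (k/(k−1))·(1 − Σσ²ᵢ/σ²_T) = (4/3)·(1 − 4.434/6.222) = 0.383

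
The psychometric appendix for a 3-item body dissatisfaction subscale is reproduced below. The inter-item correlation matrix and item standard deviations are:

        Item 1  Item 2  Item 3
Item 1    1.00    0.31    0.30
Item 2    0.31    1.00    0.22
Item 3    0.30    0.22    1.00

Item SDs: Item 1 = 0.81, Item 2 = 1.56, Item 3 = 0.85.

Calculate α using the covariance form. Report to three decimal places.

Σσ²ᵢ = 0.81² + 1.56² + 0.85² = 3.8122
Covariances σ_ij = r_ij · s_i · s_j:
  σ(Item 1,Item 2) = 0.31 × 0.81 × 1.56 = 0.3917
  σ(Item 1,Item 3) = 0.30 × 0.81 × 0.85 = 0.2065
  σ(Item 2,Item 3) = 0.22 × 1.56 × 0.85 = 0.2917
σ²_T = Σσ²ᵢ + 2·Σσ_ij = 3.8122 + 2 × 0.8899 = 5.5920
α = (3/2)·(1 − 3.8122/5.5920) = 0.477

α = 0.477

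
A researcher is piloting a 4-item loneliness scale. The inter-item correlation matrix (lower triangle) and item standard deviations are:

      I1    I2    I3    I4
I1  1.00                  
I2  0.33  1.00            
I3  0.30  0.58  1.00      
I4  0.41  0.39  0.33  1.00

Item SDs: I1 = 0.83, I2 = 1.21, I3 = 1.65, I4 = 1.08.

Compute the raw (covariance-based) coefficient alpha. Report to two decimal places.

Σσ²ᵢ = 0.83² + 1.21² + 1.65² + 1.08² = 6.0419
Covariances σ_ij = r_ij · s_i · s_j:
  σ(I1,I2) = 0.33 × 0.83 × 1.21 = 0.3314
  σ(I1,I3) = 0.30 × 0.83 × 1.65 = 0.4108
  σ(I1,I4) = 0.41 × 0.83 × 1.08 = 0.3675
  σ(I2,I3) = 0.58 × 1.21 × 1.65 = 1.1580
  σ(I2,I4) = 0.39 × 1.21 × 1.08 = 0.5097
  σ(I3,I4) = 0.33 × 1.65 × 1.08 = 0.5881
σ²_T = Σσ²ᵢ + 2·Σσ_ij = 6.0419 + 2 × 3.3655 = 12.7729
α = (4/3)·(1 − 6.0419/12.7729) = 0.70

coefficient alpha = 0.70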